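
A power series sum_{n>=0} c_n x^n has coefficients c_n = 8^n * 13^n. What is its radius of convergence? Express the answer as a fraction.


By the root test (Cauchy-Hadamard), the radius is R = 1 / limsup_n |c_n|^(1/n).
Here |c_n|^(1/n) = (8^n * 13^n)^(1/n) = 8 * 13 = 104 for all n.
So R = 1/104 = 1/104.

1/104


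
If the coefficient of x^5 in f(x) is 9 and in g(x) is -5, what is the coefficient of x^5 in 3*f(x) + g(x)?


Scalar multiplication scales coefficients: 3 * 9 = 27.
Then add the g coefficient: 27 + -5
= 22

22


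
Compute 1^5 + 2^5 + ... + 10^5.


This power sum has a closed form given by Faulhaber's formula
sum_{k=1}^{m} k^p = (1 / (p + 1)) * sum_{j=0}^{p} C(p + 1, j) B_j m^(p + 1 - j),
but for small m direct computation is fastest:
1 + 32 + 243 + 1024 + 3125 + 7776 + 16807 + 32768 + 59049 + 100000 = 220825.

220825


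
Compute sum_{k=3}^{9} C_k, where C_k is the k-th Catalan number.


C_3 through C_9: 5, 14, 42, 132, 429, 1430, 4862
Sum = 5 + 14 + 42 + 132 + 429 + 1430 + 4862
= 6914

6914


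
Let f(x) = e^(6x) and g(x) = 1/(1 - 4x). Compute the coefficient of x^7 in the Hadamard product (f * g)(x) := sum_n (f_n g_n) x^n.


Expanding: f_k = 6^k/k! (from e^(6x)) and g_k = 4^k (from 1/(1 - 4x)). So the Hadamard coefficient (f * g)_k = 6^k 4^k / k! = (24)^k / k!.
For k = 7: 24^7/7! = 4586471424/5040 = 31850496/35.

31850496/35


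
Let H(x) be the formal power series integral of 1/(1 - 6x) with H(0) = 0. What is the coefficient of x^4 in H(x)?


1/(1 - 6x) = sum_{k>=0} 6^k x^k. Integrating termwise with H(0) = 0:
H(x) = sum_{k>=0} 6^k x^(k+1) / (k+1) = sum_{m>=1} 6^(m-1) x^m / m.
For m = 4: 6^3/4 = 216/4 = 54.

54


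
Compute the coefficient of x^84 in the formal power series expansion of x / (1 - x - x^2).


Let f(x) = sum_{k>=0} a_k x^k. Multiplying f(x) * (1 - x - x^2) = x and matching coefficients gives a_0 = 0, a_1 = 1, and a_k = a_{k-1} + a_{k-2} for k >= 2. These are the Fibonacci numbers F_k.
Iterating from F_0 = 0, F_1 = 1:
F_0=0, F_1=1, F_2=1, F_3=2, F_4=3, F_5=5, F_6=8, F_7=13, F_8=21, F_9=34, ...
F_84 = 160500643816367088.

160500643816367088


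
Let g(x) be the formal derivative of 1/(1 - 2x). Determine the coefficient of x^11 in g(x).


Differentiate termwise: d/dx sum_{k>=0} 2^k x^k = sum_{k>=1} k 2^k x^(k-1) = sum_{j>=0} (j+1) 2^(j+1) x^j.
Equivalently, d/dx [1/(1 - 2x)] = 2/(1 - 2x)^2.
For j = 11: 12 * 2^12 = 12 * 4096 = 49152.

49152


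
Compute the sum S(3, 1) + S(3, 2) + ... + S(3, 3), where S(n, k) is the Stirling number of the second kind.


By definition, S(n, k) counts partitions of an n-set into exactly k nonempty blocks.
Computing row n = 3 for k = 1..3:
S(3, k): 1, 3, 1
Sum = 5. (This equals Bell_3 since the sum runs over all k.)

5


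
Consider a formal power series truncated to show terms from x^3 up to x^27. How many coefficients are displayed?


From x^3 to x^27 inclusive, the count is 27 - 3 + 1 = 25.

25


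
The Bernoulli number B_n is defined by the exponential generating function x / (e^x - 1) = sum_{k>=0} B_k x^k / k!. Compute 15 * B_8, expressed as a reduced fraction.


Bernoulli numbers can also be computed recursively via B_0 = 1 and sum_{j=0}^{m} C(m+1, j) B_j = 0 for m >= 1. Odd-index Bernoulli numbers vanish for k >= 3.
Computing B_8 = -1/30, so 15 * B_8 = 15 * -1/30 = -1/2.

-1/2


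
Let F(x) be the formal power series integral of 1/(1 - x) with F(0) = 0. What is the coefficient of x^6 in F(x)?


1/(1 - x) = sum_{k>=0} x^k. Integrating termwise and using F(0) = 0 gives
F(x) = sum_{k>=0} x^(k+1) / (k+1) = sum_{m>=1} x^m / m = -ln(1 - x).
So the coefficient of x^6 is 1/6 = 1/6.

1/6


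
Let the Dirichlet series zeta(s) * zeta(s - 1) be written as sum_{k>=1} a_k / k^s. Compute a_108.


Convolution gives a_k = sum_{d | k} d * 1 = sum_{d | k} d = sigma(k), the sum of positive divisors of k.
For k = 108, the divisors are 1, 2, 3, 4, 6, 9, 12, 18, 27, 36, 54, 108, so
sigma(108) = 1 + 2 + 3 + 4 + 6 + 9 + 12 + 18 + 27 + 36 + 54 + 108 = 280.

280


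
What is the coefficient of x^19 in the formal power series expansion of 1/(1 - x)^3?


The negative binomial / multiset identity is
1/(1 - x)^r = sum_{k>=0} C(k + r - 1, r - 1) x^k.
Here r = 3 and k = 19, so the coefficient is
C(19 + 2, 2) = C(21, 2)
= 210

210


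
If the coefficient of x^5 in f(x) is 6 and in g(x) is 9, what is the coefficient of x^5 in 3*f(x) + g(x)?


Scalar multiplication scales coefficients: 3 * 6 = 18.
Then add the g coefficient: 18 + 9
= 27

27


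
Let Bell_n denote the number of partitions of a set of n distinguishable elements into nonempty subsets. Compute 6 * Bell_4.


Bell_4 can be computed from the Bell triangle or from Dobinski's identity Bell_n = (1/e) * sum_{k>=0} k^n / k!.
Computing Bell_4 = 15.
Then 6 * 15 = 90.

90


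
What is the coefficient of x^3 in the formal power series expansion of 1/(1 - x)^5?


The expansion 1/(1 - x)^r = sum_{k>=0} C(k + r - 1, r - 1) x^k follows from the multiset / negative-binomial theorem (or from repeated differentiation of the geometric series).
For r = 5 and k = 3:
C(7, 4) = 5040 / (24 * 6) = 35.

35


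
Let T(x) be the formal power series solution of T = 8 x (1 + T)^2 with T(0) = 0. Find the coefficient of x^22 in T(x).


Apply the Lagrange inversion formula: if T = 8 x * phi(T) with phi(t) = (1 + t)^2, then [x^n] T = 8^n * (1/n) [t^(n-1)] phi(t)^n = 8^n * (1/n) [t^(n-1)] (1 + t)^(2n) = 8^n * (1/n) C(2n, n-1).
Using the identity C(2n, n-1) = C(2n, n) * n / (n+1), the unscaled factor equals C(2n, n) / (n+1) = C_n, the n-th Catalan number.
For n = 22: C_22 = C(44, 22) / 23 = 2104098963720/23 = 91482563640.
With the 8^22 = 73786976294838206464 factor, the coefficient is 73786976294838206464 * 91482563640 = 6750221754695707626346339368960.

6750221754695707626346339368960


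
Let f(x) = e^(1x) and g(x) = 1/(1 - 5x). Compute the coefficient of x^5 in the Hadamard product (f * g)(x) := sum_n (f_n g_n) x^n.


Expanding: f_k = 1^k/k! (from e^(1x)) and g_k = 5^k (from 1/(1 - 5x)). So the Hadamard coefficient (f * g)_k = 1^k 5^k / k! = (5)^k / k!.
For k = 5: 5^5/5! = 3125/120 = 625/24.

625/24


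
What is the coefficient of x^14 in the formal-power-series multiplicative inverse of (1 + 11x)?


The inverse is 1/(1 + 11x). Apply the geometric identity 1/(1 - y) = sum_{k>=0} y^k with y = -11x:
1/(1 + 11x) = sum_{k>=0} (-11)^k x^k.
So the coefficient of x^14 is (-11)^14 = 379749833583241.

379749833583241


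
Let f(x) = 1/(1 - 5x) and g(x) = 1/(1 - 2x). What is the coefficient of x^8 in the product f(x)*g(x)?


The coefficient of x^n in f*g is the Cauchy product: sum_{k=0}^{n} a^k * b^(n-k).
With a=5, b=2, n=8:
sum_{k=0}^{8} 5^k * 2^(8-k)
= 650871

650871


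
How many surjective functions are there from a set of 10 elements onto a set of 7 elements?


By inclusion-exclusion on which target elements are missed, the number of surjections from an n-set onto a k-set is
surj(n, k) = sum_{j=0}^{k} (-1)^j C(k, j) (k - j)^n.
Equivalently surj(n, k) = k! * S(n, k), where S(n, k) is the Stirling number of the second kind.
For n = 10, k = 7:
S(10, 7) = 5880, so
surj = 7! * 5880 = 5040 * 5880 = 29635200.

29635200


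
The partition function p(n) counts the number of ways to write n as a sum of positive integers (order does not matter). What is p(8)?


Using the generating function prod_{k>=1} 1/(1-x^k), we compute p(8).
By dynamic programming over parts 1 through 8:
p(8) = 22

22


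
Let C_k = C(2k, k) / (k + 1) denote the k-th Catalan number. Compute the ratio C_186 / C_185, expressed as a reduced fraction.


Using C_k = (2k)! / (k! (k+1)!), the ratio C_{k+1}/C_k simplifies to
C_{k+1}/C_k = [(2k+2)! / ((k+1)! (k+2)!)] * [k! (k+1)! / (2k)!]
 = (2k+2)(2k+1) / ((k+1)(k+2)) = 2(2k+1) / (k+2).
For k = 185: 2(2*185 + 1) / (185 + 2) = 742/187 = 742/187.

742/187


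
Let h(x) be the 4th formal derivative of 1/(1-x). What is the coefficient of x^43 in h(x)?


Differentiating 4 times: d^4/dx^4 [1/(1-x)] = 4!/(1-x)^5.
The expansion 1/(1-x)^5 = sum_{k>=0} C(k+4, 4) x^k, so the coefficient of x^n in 4!/(1-x)^5 is 4! * C(n+4, 4).
For n = 43: 24 * C(47, 4) = 24 * 178365 = 4280760

4280760


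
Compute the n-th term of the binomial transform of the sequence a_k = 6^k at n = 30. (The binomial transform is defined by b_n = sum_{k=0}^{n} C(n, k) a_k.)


With a_k = 6^k, b_n = sum_{k=0}^{n} C(n, k) 6^k = (1 + 6)^n by the binomial theorem.
For n = 30: (1 + 6)^30 = 7^30 = 22539340290692258087863249.

22539340290692258087863249


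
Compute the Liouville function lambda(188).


The Liouville function is lambda(k) = (-1)^Omega(k), where Omega(k) counts the prime factors of k with multiplicity.
Factoring: 188 = 2 * 2 * 47, so Omega(188) = 3.
lambda(188) = (-1)^3 = -1.

-1


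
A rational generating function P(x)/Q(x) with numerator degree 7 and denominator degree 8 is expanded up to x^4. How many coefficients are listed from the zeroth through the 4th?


Expanding up to x^4 gives the coefficients for x^0, x^1, ..., x^4.
That is 4 + 1 = 5 coefficients in total.

5


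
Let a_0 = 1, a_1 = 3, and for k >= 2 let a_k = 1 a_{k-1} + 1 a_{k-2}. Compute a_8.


Iterating the recurrence forward:
a_0 = 1
a_1 = 3
a_2 = 1*3 + 1*1 = 4
a_3 = 1*4 + 1*3 = 7
a_4 = 1*7 + 1*4 = 11
a_5 = 1*11 + 1*7 = 18
a_6 = 1*18 + 1*11 = 29
a_7 = 1*29 + 1*18 = 47
a_8 = 1*47 + 1*29 = 76
So a_8 = 76.

76


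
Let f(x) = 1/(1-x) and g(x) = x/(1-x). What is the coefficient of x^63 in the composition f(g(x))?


First simplify the composition: f(g(x)) = 1/(1 - x/(1-x)) = (1-x)/((1-x) - x) = (1-x)/(1-2x).
Now extract the coefficient. Write (1-x)/(1-2x) = 1/(1-2x) - x/(1-2x).
The coefficient of x^n in 1/(1-2x) is 2^n, and in x/(1-2x) is 2^(n-1) (for n >= 1).
So the coefficient of x^63 is 2^63 - 2^62 = 9223372036854775808 - 4611686018427387904 = 4611686018427387904.

4611686018427387904


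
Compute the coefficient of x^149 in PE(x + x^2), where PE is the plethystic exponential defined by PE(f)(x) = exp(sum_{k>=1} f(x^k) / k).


With f(x) = x + x^2, the exponent is sum_{k>=1} (x^k + x^(2k)) / k = -ln(1 - x) - ln(1 - x^2). Exponentiating:
PE(x + x^2) = 1 / ((1 - x)(1 - x^2)).
This is the generating function for partitions of n into parts of size 1 or 2. The number of 2's can be any j in 0..74, and the rest are 1's, so
[x^149] = floor(149/2) + 1 = 75.

75


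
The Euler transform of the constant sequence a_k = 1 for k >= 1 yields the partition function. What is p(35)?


The Euler transform converts the sequence a_k = 1 into the number of integer partitions.
Using the recurrence or dynamic programming:
p(35) = 14883

14883


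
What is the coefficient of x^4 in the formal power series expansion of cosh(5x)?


The Maclaurin series is cosh(t) = sum_{m>=0} t^(2m) / (2m)!, so substituting t = 5x, only even powers of x are nonzero, with coefficient of x^(2m) equal to 5^(2m) / (2m)!.
For x^4 the coefficient is 5^4/4! = 625/24 = 625/24.

625/24


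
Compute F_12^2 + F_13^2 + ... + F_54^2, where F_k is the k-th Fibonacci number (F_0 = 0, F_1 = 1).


There is a standard identity sum_{k=0}^{N} F_k^2 = F_N * F_{N+1} (proved inductively from the telescoping relation F_k^2 = F_k F_{k+1} - F_{k-1} F_k). Then
sum_{k=12}^{54} F_k^2 = F_54 F_55 - F_11 F_12.
Computing: F_54 = 86267571272, F_55 = 139583862445, F_11 = 89, F_12 = 144.
Sum = 86267571272 * 139583862445 - 89 * 144 = 12041560801895081667224.

12041560801895081667224


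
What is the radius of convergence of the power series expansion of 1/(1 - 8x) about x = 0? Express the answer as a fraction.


Expanding 1/(1 - 8x) = sum_{k>=0} 8^k x^k, the series converges when |8x| < 1, i.e., |x| < 1/8.
So the radius of convergence is 1/8 = 1/8.

1/8


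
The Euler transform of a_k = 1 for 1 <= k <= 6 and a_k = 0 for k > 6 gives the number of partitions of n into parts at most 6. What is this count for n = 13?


Partitions of 13 into parts at most 6:
Using generating function (1-x)^(-1)(1-x^2)^(-1)...(1-x^6)^(-1),
the coefficient of x^13 = 71

71


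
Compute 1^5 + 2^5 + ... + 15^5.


This power sum has a closed form given by Faulhaber's formula
sum_{k=1}^{m} k^p = (1 / (p + 1)) * sum_{j=0}^{p} C(p + 1, j) B_j m^(p + 1 - j),
but for small m direct computation is fastest:
1 + 32 + 243 + 1024 + 3125 + 7776 + 16807 + 32768 + 59049 + 100000 + 161051 + 248832 + 371293 + 537824 + 759375 = 2299200.

2299200


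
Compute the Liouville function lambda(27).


The Liouville function is lambda(k) = (-1)^Omega(k), where Omega(k) counts the prime factors of k with multiplicity.
Factoring: 27 = 3 * 3 * 3, so Omega(27) = 3.
lambda(27) = (-1)^3 = -1.

-1


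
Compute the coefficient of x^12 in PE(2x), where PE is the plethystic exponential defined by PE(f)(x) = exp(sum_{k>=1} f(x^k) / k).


With f(x) = 2x, the exponent is sum_{k>=1} 2 x^k / k = 2 * (-ln(1 - x)). Exponentiating:
PE(2x) = exp(-2 ln(1 - x)) = 1/(1 - x)^2.
By the negative binomial expansion, [x^n] 1/(1 - x)^2 = C(n + 1, 1).
For n = 12: C(13, 1) = 13.

13


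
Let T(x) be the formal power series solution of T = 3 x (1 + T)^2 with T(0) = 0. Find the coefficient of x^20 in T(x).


Apply the Lagrange inversion formula: if T = 3 x * phi(T) with phi(t) = (1 + t)^2, then [x^n] T = 3^n * (1/n) [t^(n-1)] phi(t)^n = 3^n * (1/n) [t^(n-1)] (1 + t)^(2n) = 3^n * (1/n) C(2n, n-1).
Using the identity C(2n, n-1) = C(2n, n) * n / (n+1), the unscaled factor equals C(2n, n) / (n+1) = C_n, the n-th Catalan number.
For n = 20: C_20 = C(40, 20) / 21 = 137846528820/21 = 6564120420.
With the 3^20 = 3486784401 factor, the coefficient is 3486784401 * 6564120420 = 22887672686741568420.

22887672686741568420


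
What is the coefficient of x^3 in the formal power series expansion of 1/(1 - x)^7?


The negative binomial / multiset identity is
1/(1 - x)^r = sum_{k>=0} C(k + r - 1, r - 1) x^k.
Here r = 7 and k = 3, so the coefficient is
C(3 + 6, 6) = C(9, 6)
= 84

84


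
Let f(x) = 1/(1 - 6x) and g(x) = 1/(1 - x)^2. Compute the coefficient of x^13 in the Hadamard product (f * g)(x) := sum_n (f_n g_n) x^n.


f has coefficients f_k = 6^k. For g = 1/(1 - x)^2 the coefficient is g_k = C(k + 1, 1) = k + 1. The Hadamard coefficient is (f * g)_k = 6^k * (k + 1).
For k = 13: 6^13 * 14 = 13060694016 * 14 = 182849716224.

182849716224


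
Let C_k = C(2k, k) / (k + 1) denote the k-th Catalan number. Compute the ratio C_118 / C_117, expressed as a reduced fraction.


Using C_k = (2k)! / (k! (k+1)!), the ratio C_{k+1}/C_k simplifies to
C_{k+1}/C_k = [(2k+2)! / ((k+1)! (k+2)!)] * [k! (k+1)! / (2k)!]
 = (2k+2)(2k+1) / ((k+1)(k+2)) = 2(2k+1) / (k+2).
For k = 117: 2(2*117 + 1) / (117 + 2) = 470/119 = 470/119.

470/119


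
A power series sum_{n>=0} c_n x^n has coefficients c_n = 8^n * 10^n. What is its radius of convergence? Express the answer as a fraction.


By the root test (Cauchy-Hadamard), the radius is R = 1 / limsup_n |c_n|^(1/n).
Here |c_n|^(1/n) = (8^n * 10^n)^(1/n) = 8 * 10 = 80 for all n.
So R = 1/80 = 1/80.

1/80


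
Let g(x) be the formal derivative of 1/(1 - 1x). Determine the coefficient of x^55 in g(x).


Differentiate termwise: d/dx sum_{k>=0} 1^k x^k = sum_{k>=1} k 1^k x^(k-1) = sum_{j>=0} (j+1) 1^(j+1) x^j.
Equivalently, d/dx [1/(1 - 1x)] = 1/(1 - 1x)^2.
For j = 55: 56 * 1^56 = 56 * 1 = 56.

56


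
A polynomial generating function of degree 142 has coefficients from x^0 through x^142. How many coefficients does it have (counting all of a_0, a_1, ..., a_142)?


A polynomial of degree 142 takes the form a_0 + a_1 x + ... + a_142 x^142.
The number of coefficients is 142 + 1 = 143.

143


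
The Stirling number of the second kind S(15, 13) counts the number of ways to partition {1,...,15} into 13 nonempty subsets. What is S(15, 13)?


Using the explicit formula S(n,k) = (1/k!) sum_{j=0}^{k} (-1)^(k-j) C(k,j) j^n:
S(15, 13) = 4550
Equivalently, S(n,k) is n! times the coefficient of x^n in the EGF (e^x - 1)^k / k!.

4550


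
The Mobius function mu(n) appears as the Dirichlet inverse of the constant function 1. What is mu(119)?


119 = 7 * 17 (all distinct primes).
mu(119) = (-1)^2 = 1

1


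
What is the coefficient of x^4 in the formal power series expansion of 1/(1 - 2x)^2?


The general identity 1/(1 - c x)^r = sum_{k>=0} c^k C(k + r - 1, r - 1) x^k follows by substituting y = c x into 1/(1 - y)^r = sum_{k>=0} C(k + r - 1, r - 1) y^k.
For c = 2, r = 2, k = 4:
2^4 * C(5, 1) = 16 * 5 = 80.

80


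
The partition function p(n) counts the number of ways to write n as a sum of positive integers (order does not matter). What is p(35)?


Using the generating function prod_{k>=1} 1/(1-x^k), we compute p(35).
By dynamic programming over parts 1 through 35:
p(35) = 14883

14883


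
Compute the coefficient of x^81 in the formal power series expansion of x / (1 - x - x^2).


Let f(x) = sum_{k>=0} a_k x^k. Multiplying f(x) * (1 - x - x^2) = x and matching coefficients gives a_0 = 0, a_1 = 1, and a_k = a_{k-1} + a_{k-2} for k >= 2. These are the Fibonacci numbers F_k.
Iterating from F_0 = 0, F_1 = 1:
F_0=0, F_1=1, F_2=1, F_3=2, F_4=3, F_5=5, F_6=8, F_7=13, F_8=21, F_9=34, ...
F_81 = 37889062373143906.

37889062373143906


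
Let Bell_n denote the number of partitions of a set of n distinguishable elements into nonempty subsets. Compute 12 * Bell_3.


Bell_3 can be computed from the Bell triangle or from Dobinski's identity Bell_n = (1/e) * sum_{k>=0} k^n / k!.
Computing Bell_3 = 5.
Then 12 * 5 = 60.

60


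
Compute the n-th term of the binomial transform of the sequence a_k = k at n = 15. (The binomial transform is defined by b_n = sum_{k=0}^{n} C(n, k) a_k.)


With a_k = k, b_n = sum_{k=0}^{n} C(n, k) k. Using k * C(n, k) = n * C(n-1, k-1) gives b_n = n * sum_{k>=1} C(n-1, k-1) = n * 2^(n-1).
For n = 15: 15 * 2^14 = 15 * 16384 = 245760.

245760


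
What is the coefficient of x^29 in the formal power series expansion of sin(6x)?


The Maclaurin series is sin(t) = sum_{k>=0} (-1)^k t^(2k+1) / (2k+1)!, so substituting t = 6x, only odd powers of x are nonzero, with coefficient of x^(2k+1) equal to (-1)^k 6^(2k+1) / (2k+1)!.
Write 29 = 2*14 + 1, giving the coefficient (-1)^14 * 6^29 / 29! = 36845653286788892983296/8841761993739701954543616000000 = 688747536/165277074603265625.

688747536/165277074603265625


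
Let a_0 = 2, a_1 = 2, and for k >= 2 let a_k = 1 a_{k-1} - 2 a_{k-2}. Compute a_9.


Iterating the recurrence forward:
a_0 = 2
a_1 = 2
a_2 = 1*2 - 2*2 = -2
a_3 = 1*-2 - 2*2 = -6
a_4 = 1*-6 - 2*-2 = -2
a_5 = 1*-2 - 2*-6 = 10
a_6 = 1*10 - 2*-2 = 14
a_7 = 1*14 - 2*10 = -6
a_8 = 1*-6 - 2*14 = -34
a_9 = 1*-34 - 2*-6 = -22
So a_9 = -22.

-22


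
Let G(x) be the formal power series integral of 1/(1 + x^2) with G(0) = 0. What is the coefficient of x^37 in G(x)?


1/(1 + x^2) = sum_{j>=0} (-1)^j x^(2j). Integrating termwise with G(0) = 0:
G(x) = sum_{j>=0} (-1)^j x^(2j+1) / (2j+1) = arctan(x).
Only odd powers are nonzero. For x^37 write 37 = 2*18 + 1, giving
(-1)^18 / 37 = 1/37 = 1/37.

1/37


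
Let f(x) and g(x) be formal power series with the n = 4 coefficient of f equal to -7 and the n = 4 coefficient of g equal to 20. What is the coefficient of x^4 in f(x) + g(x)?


Addition of formal power series is termwise.
The coefficient of x^4 in f + g = -7 + 20
= 13

13


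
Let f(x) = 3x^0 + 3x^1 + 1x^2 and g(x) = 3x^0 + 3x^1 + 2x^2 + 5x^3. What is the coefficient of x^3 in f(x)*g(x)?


Cauchy product at x^3:
3*5 + 3*2 + 1*3
= 24

24


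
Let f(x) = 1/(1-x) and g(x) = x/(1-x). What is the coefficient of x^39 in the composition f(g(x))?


First simplify the composition: f(g(x)) = 1/(1 - x/(1-x)) = (1-x)/((1-x) - x) = (1-x)/(1-2x).
Now extract the coefficient. Write (1-x)/(1-2x) = 1/(1-2x) - x/(1-2x).
The coefficient of x^n in 1/(1-2x) is 2^n, and in x/(1-2x) is 2^(n-1) (for n >= 1).
So the coefficient of x^39 is 2^39 - 2^38 = 549755813888 - 274877906944 = 274877906944.

274877906944


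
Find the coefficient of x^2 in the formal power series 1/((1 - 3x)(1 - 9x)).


By partial fractions or Cauchy convolution:
The coefficient equals sum_{k=0}^{2} 3^k * 9^(2-k).
= 117

117


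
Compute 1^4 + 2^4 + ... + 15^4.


This power sum has a closed form given by Faulhaber's formula
sum_{k=1}^{m} k^p = (1 / (p + 1)) * sum_{j=0}^{p} C(p + 1, j) B_j m^(p + 1 - j),
but for small m direct computation is fastest:
1 + 16 + 81 + 256 + 625 + 1296 + 2401 + 4096 + 6561 + 10000 + 14641 + 20736 + 28561 + 38416 + 50625 = 178312.

178312


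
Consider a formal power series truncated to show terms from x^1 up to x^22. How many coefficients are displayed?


From x^1 to x^22 inclusive, the count is 22 - 1 + 1 = 22.

22


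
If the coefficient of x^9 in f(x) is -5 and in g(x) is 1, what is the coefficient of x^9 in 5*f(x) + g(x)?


Scalar multiplication scales coefficients: 5 * -5 = -25.
Then add the g coefficient: -25 + 1
= -24

-24


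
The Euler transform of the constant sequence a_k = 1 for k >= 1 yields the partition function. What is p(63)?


The Euler transform converts the sequence a_k = 1 into the number of integer partitions.
Using the recurrence or dynamic programming:
p(63) = 1505499

1505499


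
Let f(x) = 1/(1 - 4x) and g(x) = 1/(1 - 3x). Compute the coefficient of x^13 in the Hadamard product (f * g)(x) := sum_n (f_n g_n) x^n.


f has coefficients f_k = 4^k and g has coefficients g_k = 3^k, so the Hadamard product has coefficient (f*g)_k = 4^k * 3^k = 12^k.
For k = 13: 12^13 = 106993205379072.

106993205379072


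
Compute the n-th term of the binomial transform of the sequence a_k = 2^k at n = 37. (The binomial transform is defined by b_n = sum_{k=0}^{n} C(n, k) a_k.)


With a_k = 2^k, b_n = sum_{k=0}^{n} C(n, k) 2^k = (1 + 2)^n by the binomial theorem.
For n = 37: (1 + 2)^37 = 3^37 = 450283905890997363.

450283905890997363


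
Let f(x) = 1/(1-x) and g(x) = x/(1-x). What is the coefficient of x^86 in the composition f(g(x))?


First simplify the composition: f(g(x)) = 1/(1 - x/(1-x)) = (1-x)/((1-x) - x) = (1-x)/(1-2x).
Now extract the coefficient. Write (1-x)/(1-2x) = 1/(1-2x) - x/(1-2x).
The coefficient of x^n in 1/(1-2x) is 2^n, and in x/(1-2x) is 2^(n-1) (for n >= 1).
So the coefficient of x^86 is 2^86 - 2^85 = 77371252455336267181195264 - 38685626227668133590597632 = 38685626227668133590597632.

38685626227668133590597632


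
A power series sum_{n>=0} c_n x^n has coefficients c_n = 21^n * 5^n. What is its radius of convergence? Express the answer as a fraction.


By the root test (Cauchy-Hadamard), the radius is R = 1 / limsup_n |c_n|^(1/n).
Here |c_n|^(1/n) = (21^n * 5^n)^(1/n) = 21 * 5 = 105 for all n.
So R = 1/105 = 1/105.

1/105


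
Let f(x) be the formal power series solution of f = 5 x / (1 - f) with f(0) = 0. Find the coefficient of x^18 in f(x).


Apply Lagrange inversion: f = 5 x * phi(f) with phi(t) = 1/(1 - t), so
[x^n] f = 5^n * (1/n) [t^(n-1)] phi(t)^n = 5^n * (1/n) [t^(n-1)] (1 - t)^(-n) = 5^n * (1/n) C(2n - 2, n - 1) = 5^n * C_{n-1}.
For n = 18: C_17 = C(34, 17) / 18 = 2333606220/18 = 129644790.
With the 5^18 = 3814697265625 factor, the coefficient is 3814697265625 * 129644790 = 494555625915527343750.

494555625915527343750


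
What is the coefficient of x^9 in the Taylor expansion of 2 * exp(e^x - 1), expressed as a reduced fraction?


exp(e^x - 1) = sum_{k>=0} Bell_k x^k / k!, where Bell_k is the k-th Bell number.
So the coefficient of x^9 is 2 * Bell_9 / 9!.
Computing: Bell_9 = 21147 and 9! = 362880, giving
2 * 21147/362880 = 1007/8640.

1007/8640


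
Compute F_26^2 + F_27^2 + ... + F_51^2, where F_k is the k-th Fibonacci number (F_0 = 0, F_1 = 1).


There is a standard identity sum_{k=0}^{N} F_k^2 = F_N * F_{N+1} (proved inductively from the telescoping relation F_k^2 = F_k F_{k+1} - F_{k-1} F_k). Then
sum_{k=26}^{51} F_k^2 = F_51 F_52 - F_25 F_26.
Computing: F_51 = 20365011074, F_52 = 32951280099, F_25 = 75025, F_26 = 121393.
Sum = 20365011074 * 32951280099 - 75025 * 121393 = 671053184109503306501.

671053184109503306501


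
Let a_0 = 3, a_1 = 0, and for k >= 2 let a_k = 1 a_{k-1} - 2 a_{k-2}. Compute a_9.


Iterating the recurrence forward:
a_0 = 3
a_1 = 0
a_2 = 1*0 - 2*3 = -6
a_3 = 1*-6 - 2*0 = -6
a_4 = 1*-6 - 2*-6 = 6
a_5 = 1*6 - 2*-6 = 18
a_6 = 1*18 - 2*6 = 6
a_7 = 1*6 - 2*18 = -30
a_8 = 1*-30 - 2*6 = -42
a_9 = 1*-42 - 2*-30 = 18
So a_9 = 18.

18


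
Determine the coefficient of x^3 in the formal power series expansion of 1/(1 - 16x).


The geometric series identity gives 1/(1 - c x) = sum_{k>=0} c^k x^k, so the coefficient of x^k is c^k.
Here c = 16 and k = 3.
Computing: 16^3 = 4096

4096


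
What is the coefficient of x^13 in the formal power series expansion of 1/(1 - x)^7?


The expansion 1/(1 - x)^r = sum_{k>=0} C(k + r - 1, r - 1) x^k follows from the multiset / negative-binomial theorem (or from repeated differentiation of the geometric series).
For r = 7 and k = 13:
C(19, 6) = 121645100408832000 / (720 * 6227020800) = 27132.

27132


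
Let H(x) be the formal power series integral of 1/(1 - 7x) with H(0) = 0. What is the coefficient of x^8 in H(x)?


1/(1 - 7x) = sum_{k>=0} 7^k x^k. Integrating termwise with H(0) = 0:
H(x) = sum_{k>=0} 7^k x^(k+1) / (k+1) = sum_{m>=1} 7^(m-1) x^m / m.
For m = 8: 7^7/8 = 823543/8 = 823543/8.

823543/8


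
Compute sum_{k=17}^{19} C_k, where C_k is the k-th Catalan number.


C_17 through C_19: 129644790, 477638700, 1767263190
Sum = 129644790 + 477638700 + 1767263190
= 2374546680

2374546680


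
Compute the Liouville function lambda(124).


The Liouville function is lambda(k) = (-1)^Omega(k), where Omega(k) counts the prime factors of k with multiplicity.
Factoring: 124 = 2 * 2 * 31, so Omega(124) = 3.
lambda(124) = (-1)^3 = -1.

-1


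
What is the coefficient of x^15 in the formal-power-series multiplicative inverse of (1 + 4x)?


The inverse is 1/(1 + 4x). Apply the geometric identity 1/(1 - y) = sum_{k>=0} y^k with y = -4x:
1/(1 + 4x) = sum_{k>=0} (-4)^k x^k.
So the coefficient of x^15 is (-4)^15 = -1073741824.

-1073741824


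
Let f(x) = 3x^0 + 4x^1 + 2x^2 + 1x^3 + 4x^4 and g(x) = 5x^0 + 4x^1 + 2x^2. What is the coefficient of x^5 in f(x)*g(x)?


Cauchy product at x^5:
1*2 + 4*4
= 18

18


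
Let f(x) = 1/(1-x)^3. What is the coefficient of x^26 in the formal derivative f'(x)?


Differentiate: d/dx [ 1/(1-x)^r ] = r / (1-x)^(r+1).
Here r = 3, so f'(x) = 3 / (1-x)^4.
The expansion of 1/(1-x)^(r+1) has coefficient of x^n equal to C(n+r, r).
So the coefficient of x^26 in f'(x) is
3 * C(29, 3) = 3 * 3654 = 10962

10962


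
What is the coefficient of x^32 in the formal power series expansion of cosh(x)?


The Maclaurin series is cosh(t) = sum_{m>=0} t^(2m) / (2m)!, so substituting t = x, only even powers of x are nonzero, with coefficient of x^(2m) equal to 1 / (2m)!.
For x^32 the coefficient is 1/32! = 1/263130836933693530167218012160000000 = 1/263130836933693530167218012160000000.

1/263130836933693530167218012160000000


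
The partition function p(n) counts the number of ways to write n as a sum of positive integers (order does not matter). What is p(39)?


Using the generating function prod_{k>=1} 1/(1-x^k), we compute p(39).
By dynamic programming over parts 1 through 39:
p(39) = 31185

31185


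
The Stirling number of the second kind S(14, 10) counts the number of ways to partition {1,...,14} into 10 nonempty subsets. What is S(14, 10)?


Using the explicit formula S(n,k) = (1/k!) sum_{j=0}^{k} (-1)^(k-j) C(k,j) j^n:
S(14, 10) = 752752
Equivalently, S(n,k) is n! times the coefficient of x^n in the EGF (e^x - 1)^k / k!.

752752


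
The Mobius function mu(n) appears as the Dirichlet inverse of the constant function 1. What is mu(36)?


36 has a squared prime factor, so mu(36) = 0.
Factorization reveals a repeated prime.

0


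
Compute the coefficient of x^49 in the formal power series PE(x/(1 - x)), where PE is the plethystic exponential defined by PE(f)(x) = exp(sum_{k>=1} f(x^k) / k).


For f(x) = x/(1 - x) we have
sum_{k>=1} f(x^k) / k = sum_{k>=1} (1/k) * x^k / (1 - x^k) = sum_{k, m >= 1} x^(k m) / k,
which after exponentiating simplifies to
PE(x/(1 - x)) = prod_{k>=1} 1 / (1 - x^k).
This is the generating function for the partition function p(n), so the coefficient of x^49 is p(49).
Computing p(49) by dynamic programming over parts 1, 2, ..., 49: p(49) = 173525.

173525


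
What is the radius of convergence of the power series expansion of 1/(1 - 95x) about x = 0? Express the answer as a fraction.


Expanding 1/(1 - 95x) = sum_{k>=0} 95^k x^k, the series converges when |95x| < 1, i.e., |x| < 1/95.
So the radius of convergence is 1/95 = 1/95.

1/95


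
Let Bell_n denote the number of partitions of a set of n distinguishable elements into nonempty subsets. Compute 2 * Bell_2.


Bell_2 can be computed from the Bell triangle or from Dobinski's identity Bell_n = (1/e) * sum_{k>=0} k^n / k!.
Computing Bell_2 = 2.
Then 2 * 2 = 4.

4


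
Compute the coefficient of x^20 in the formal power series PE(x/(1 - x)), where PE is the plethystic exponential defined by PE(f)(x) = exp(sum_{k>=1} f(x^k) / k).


For f(x) = x/(1 - x) we have
sum_{k>=1} f(x^k) / k = sum_{k>=1} (1/k) * x^k / (1 - x^k) = sum_{k, m >= 1} x^(k m) / k,
which after exponentiating simplifies to
PE(x/(1 - x)) = prod_{k>=1} 1 / (1 - x^k).
This is the generating function for the partition function p(n), so the coefficient of x^20 is p(20).
Computing p(20) by dynamic programming over parts 1, 2, ..., 20: p(20) = 627.

627


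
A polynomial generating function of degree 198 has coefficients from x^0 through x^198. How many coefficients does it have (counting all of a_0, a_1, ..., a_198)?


A polynomial of degree 198 takes the form a_0 + a_1 x + ... + a_198 x^198.
The number of coefficients is 198 + 1 = 199.

199


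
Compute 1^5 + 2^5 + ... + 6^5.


This power sum has a closed form given by Faulhaber's formula
sum_{k=1}^{m} k^p = (1 / (p + 1)) * sum_{j=0}^{p} C(p + 1, j) B_j m^(p + 1 - j),
but for small m direct computation is fastest:
1 + 32 + 243 + 1024 + 3125 + 7776 = 12201.

12201


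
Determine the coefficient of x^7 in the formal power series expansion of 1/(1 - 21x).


The geometric series identity gives 1/(1 - c x) = sum_{k>=0} c^k x^k, so the coefficient of x^k is c^k.
Here c = 21 and k = 7.
Computing: 21^7 = 1801088541

1801088541


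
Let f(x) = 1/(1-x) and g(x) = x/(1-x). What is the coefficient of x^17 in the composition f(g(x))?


First simplify the composition: f(g(x)) = 1/(1 - x/(1-x)) = (1-x)/((1-x) - x) = (1-x)/(1-2x).
Now extract the coefficient. Write (1-x)/(1-2x) = 1/(1-2x) - x/(1-2x).
The coefficient of x^n in 1/(1-2x) is 2^n, and in x/(1-2x) is 2^(n-1) (for n >= 1).
So the coefficient of x^17 is 2^17 - 2^16 = 131072 - 65536 = 65536.

65536


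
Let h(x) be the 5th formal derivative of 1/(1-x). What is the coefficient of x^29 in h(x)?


Differentiating 5 times: d^5/dx^5 [1/(1-x)] = 5!/(1-x)^6.
The expansion 1/(1-x)^6 = sum_{k>=0} C(k+5, 5) x^k, so the coefficient of x^n in 5!/(1-x)^6 is 5! * C(n+5, 5).
For n = 29: 120 * C(34, 5) = 120 * 278256 = 33390720

33390720


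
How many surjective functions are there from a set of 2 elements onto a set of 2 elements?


By inclusion-exclusion on which target elements are missed, the number of surjections from an n-set onto a k-set is
surj(n, k) = sum_{j=0}^{k} (-1)^j C(k, j) (k - j)^n.
Equivalently surj(n, k) = k! * S(n, k), where S(n, k) is the Stirling number of the second kind.
For n = 2, k = 2:
S(2, 2) = 1, so
surj = 2! * 1 = 2 * 1 = 2.

2


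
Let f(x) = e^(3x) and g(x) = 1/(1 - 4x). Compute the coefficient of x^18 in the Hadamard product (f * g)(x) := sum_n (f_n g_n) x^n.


Expanding: f_k = 3^k/k! (from e^(3x)) and g_k = 4^k (from 1/(1 - 4x)). So the Hadamard coefficient (f * g)_k = 3^k 4^k / k! = (12)^k / k!.
For k = 18: 12^18/18! = 26623333280885243904/6402373705728000 = 61917364224/14889875.

61917364224/14889875


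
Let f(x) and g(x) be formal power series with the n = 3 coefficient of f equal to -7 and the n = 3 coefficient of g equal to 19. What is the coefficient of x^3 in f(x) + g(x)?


Addition of formal power series is termwise.
The coefficient of x^3 in f + g = -7 + 19
= 12

12


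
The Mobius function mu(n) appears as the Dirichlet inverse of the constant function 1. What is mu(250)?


250 has a squared prime factor, so mu(250) = 0.
Factorization reveals a repeated prime.

0


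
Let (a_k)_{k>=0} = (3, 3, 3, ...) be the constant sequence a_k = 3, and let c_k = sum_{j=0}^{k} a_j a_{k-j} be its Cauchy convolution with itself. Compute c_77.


Since a_j = 3 for all j >= 0, the convolution sum becomes
c_k = sum_{j=0}^{k} 3 * 3 = 9 * (k + 1).
Equivalently, the generating function of (a_k) is 3/(1 - x) and its square is 9/(1 - x)^2 = sum_{k>=0} 9(k + 1) x^k.
For k = 77: 9 * 78 = 702.

702


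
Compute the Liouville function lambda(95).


The Liouville function is lambda(k) = (-1)^Omega(k), where Omega(k) counts the prime factors of k with multiplicity.
Factoring: 95 = 5 * 19, so Omega(95) = 2.
lambda(95) = (-1)^2 = 1.

1


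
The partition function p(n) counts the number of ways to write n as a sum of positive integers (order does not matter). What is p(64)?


Using the generating function prod_{k>=1} 1/(1-x^k), we compute p(64).
By dynamic programming over parts 1 through 64:
p(64) = 1741630

1741630


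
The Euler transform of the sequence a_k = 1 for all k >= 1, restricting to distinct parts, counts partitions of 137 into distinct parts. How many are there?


Partitions of 137 into distinct parts can be computed via generating function.
Product (1+x)(1+x^2)(1+x^3)...
The coefficient of x^137 = 7755776

7755776


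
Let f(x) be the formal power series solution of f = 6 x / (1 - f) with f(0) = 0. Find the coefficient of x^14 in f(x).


Apply Lagrange inversion: f = 6 x * phi(f) with phi(t) = 1/(1 - t), so
[x^n] f = 6^n * (1/n) [t^(n-1)] phi(t)^n = 6^n * (1/n) [t^(n-1)] (1 - t)^(-n) = 6^n * (1/n) C(2n - 2, n - 1) = 6^n * C_{n-1}.
For n = 14: C_13 = C(26, 13) / 14 = 10400600/14 = 742900.
With the 6^14 = 78364164096 factor, the coefficient is 78364164096 * 742900 = 58216737506918400.

58216737506918400


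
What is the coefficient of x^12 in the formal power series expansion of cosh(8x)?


The Maclaurin series is cosh(t) = sum_{m>=0} t^(2m) / (2m)!, so substituting t = 8x, only even powers of x are nonzero, with coefficient of x^(2m) equal to 8^(2m) / (2m)!.
For x^12 the coefficient is 8^12/12! = 68719476736/479001600 = 67108864/467775.

67108864/467775


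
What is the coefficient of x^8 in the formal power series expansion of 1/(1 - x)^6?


The expansion 1/(1 - x)^r = sum_{k>=0} C(k + r - 1, r - 1) x^k follows from the multiset / negative-binomial theorem (or from repeated differentiation of the geometric series).
For r = 6 and k = 8:
C(13, 5) = 6227020800 / (120 * 40320) = 1287.

1287


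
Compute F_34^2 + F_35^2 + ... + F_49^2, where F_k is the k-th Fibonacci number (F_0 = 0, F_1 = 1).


There is a standard identity sum_{k=0}^{N} F_k^2 = F_N * F_{N+1} (proved inductively from the telescoping relation F_k^2 = F_k F_{k+1} - F_{k-1} F_k). Then
sum_{k=34}^{49} F_k^2 = F_49 F_50 - F_33 F_34.
Computing: F_49 = 7778742049, F_50 = 12586269025, F_33 = 3524578, F_34 = 5702887.
Sum = 7778742049 * 12586269025 - 3524578 * 5702887 = 97905320004523675539.

97905320004523675539


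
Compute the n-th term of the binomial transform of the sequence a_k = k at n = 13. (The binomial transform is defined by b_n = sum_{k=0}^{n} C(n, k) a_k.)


With a_k = k, b_n = sum_{k=0}^{n} C(n, k) k. Using k * C(n, k) = n * C(n-1, k-1) gives b_n = n * sum_{k>=1} C(n-1, k-1) = n * 2^(n-1).
For n = 13: 13 * 2^12 = 13 * 4096 = 53248.

53248


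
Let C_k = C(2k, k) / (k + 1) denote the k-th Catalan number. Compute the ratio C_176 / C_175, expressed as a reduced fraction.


Using C_k = (2k)! / (k! (k+1)!), the ratio C_{k+1}/C_k simplifies to
C_{k+1}/C_k = [(2k+2)! / ((k+1)! (k+2)!)] * [k! (k+1)! / (2k)!]
 = (2k+2)(2k+1) / ((k+1)(k+2)) = 2(2k+1) / (k+2).
For k = 175: 2(2*175 + 1) / (175 + 2) = 702/177 = 234/59.

234/59


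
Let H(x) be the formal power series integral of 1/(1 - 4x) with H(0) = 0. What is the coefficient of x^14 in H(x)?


1/(1 - 4x) = sum_{k>=0} 4^k x^k. Integrating termwise with H(0) = 0:
H(x) = sum_{k>=0} 4^k x^(k+1) / (k+1) = sum_{m>=1} 4^(m-1) x^m / m.
For m = 14: 4^13/14 = 67108864/14 = 33554432/7.

33554432/7


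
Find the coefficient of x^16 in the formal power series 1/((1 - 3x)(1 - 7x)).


By partial fractions or Cauchy convolution:
The coefficient equals sum_{k=0}^{16} 3^k * 7^(16-k).
= 58157596211761

58157596211761


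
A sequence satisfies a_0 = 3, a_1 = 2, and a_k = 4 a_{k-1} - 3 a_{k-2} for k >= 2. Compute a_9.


The characteristic equation is t^2 - 4 t + 3 = 0, with roots r_1 = 3 and r_2 = 1 (so c_1 = r_1 + r_2, c_2 = -r_1 r_2 as required).
One can use the closed form a_n = A r_1^n + B r_2^n, but direct iteration is more reliable:
a_0 = 3, a_1 = 2, a_2 = -1, a_3 = -10, a_4 = -37, a_5 = -118, a_6 = -361, a_7 = -1090, a_8 = -3277, a_9 = -9838.
So a_9 = -9838.

-9838


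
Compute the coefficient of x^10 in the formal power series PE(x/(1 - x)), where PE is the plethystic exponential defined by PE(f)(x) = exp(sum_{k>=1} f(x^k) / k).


For f(x) = x/(1 - x) we have
sum_{k>=1} f(x^k) / k = sum_{k>=1} (1/k) * x^k / (1 - x^k) = sum_{k, m >= 1} x^(k m) / k,
which after exponentiating simplifies to
PE(x/(1 - x)) = prod_{k>=1} 1 / (1 - x^k).
This is the generating function for the partition function p(n), so the coefficient of x^10 is p(10).
Computing p(10) by dynamic programming over parts 1, 2, ..., 10: p(10) = 42.

42


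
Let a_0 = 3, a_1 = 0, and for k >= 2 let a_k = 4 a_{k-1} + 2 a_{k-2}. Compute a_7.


Iterating the recurrence forward:
a_0 = 3
a_1 = 0
a_2 = 4*0 + 2*3 = 6
a_3 = 4*6 + 2*0 = 24
a_4 = 4*24 + 2*6 = 108
a_5 = 4*108 + 2*24 = 480
a_6 = 4*480 + 2*108 = 2136
a_7 = 4*2136 + 2*480 = 9504
So a_7 = 9504.

9504


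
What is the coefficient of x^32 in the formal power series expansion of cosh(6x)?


The Maclaurin series is cosh(t) = sum_{m>=0} t^(2m) / (2m)!, so substituting t = 6x, only even powers of x are nonzero, with coefficient of x^(2m) equal to 6^(2m) / (2m)!.
For x^32 the coefficient is 6^32/32! = 7958661109946400884391936/263130836933693530167218012160000000 = 774840978/25617946563506171875.

774840978/25617946563506171875


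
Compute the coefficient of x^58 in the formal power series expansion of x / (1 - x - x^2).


Let f(x) = sum_{k>=0} a_k x^k. Multiplying f(x) * (1 - x - x^2) = x and matching coefficients gives a_0 = 0, a_1 = 1, and a_k = a_{k-1} + a_{k-2} for k >= 2. These are the Fibonacci numbers F_k.
Iterating from F_0 = 0, F_1 = 1:
F_0=0, F_1=1, F_2=1, F_3=2, F_4=3, F_5=5, F_6=8, F_7=13, F_8=21, F_9=34, ...
F_58 = 591286729879.

591286729879


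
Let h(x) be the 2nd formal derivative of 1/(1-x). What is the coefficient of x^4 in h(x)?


Differentiating 2 times: d^2/dx^2 [1/(1-x)] = 2!/(1-x)^3.
The expansion 1/(1-x)^3 = sum_{k>=0} C(k+2, 2) x^k, so the coefficient of x^n in 2!/(1-x)^3 is 2! * C(n+2, 2).
For n = 4: 2 * C(6, 2) = 2 * 15 = 30

30


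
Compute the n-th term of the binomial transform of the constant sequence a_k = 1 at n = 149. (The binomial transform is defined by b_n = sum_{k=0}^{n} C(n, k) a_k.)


With a_k = 1 for all k, b_n = sum_{k=0}^{n} C(n, k) = 2^n by the binomial theorem.
For n = 149: 2^149 = 713623846352979940529142984724747568191373312.

713623846352979940529142984724747568191373312


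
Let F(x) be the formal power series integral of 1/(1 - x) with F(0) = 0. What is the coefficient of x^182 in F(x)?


1/(1 - x) = sum_{k>=0} x^k. Integrating termwise and using F(0) = 0 gives
F(x) = sum_{k>=0} x^(k+1) / (k+1) = sum_{m>=1} x^m / m = -ln(1 - x).
So the coefficient of x^182 is 1/182 = 1/182.

1/182


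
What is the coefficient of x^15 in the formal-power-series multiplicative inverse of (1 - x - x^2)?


Let the inverse be f(x) = sum_{k>=0} a_k x^k. From f(x) * (1 - x - x^2) = 1 and matching coefficients:
 x^0: a_0 = 1.
 x^1: a_1 - a_0 = 0, so a_1 = 1.
 x^k (k >= 2): a_k - a_{k-1} - a_{k-2} = 0, i.e. a_k = a_{k-1} + a_{k-2}.
This is the Fibonacci-type recurrence shifted so that a_0 = a_1 = 1.
Iterating: a_0=1, a_1=1, a_2=2, a_3=3, a_4=5, a_5=8, a_6=13, a_7=21, a_8=34, a_9=55, ...
a_15 = 987.

987
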